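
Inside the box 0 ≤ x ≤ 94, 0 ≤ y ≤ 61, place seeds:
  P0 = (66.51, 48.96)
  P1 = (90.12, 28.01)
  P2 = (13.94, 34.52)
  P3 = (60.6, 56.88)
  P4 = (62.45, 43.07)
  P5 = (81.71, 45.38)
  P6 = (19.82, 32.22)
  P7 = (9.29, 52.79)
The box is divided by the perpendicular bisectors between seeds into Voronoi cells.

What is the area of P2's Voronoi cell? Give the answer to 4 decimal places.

Area of P2's cell: 534.8213

1. box [0,94]×[0,61]: [(0, 0) (94, 0) (94, 61) (0, 61)]
2. ⊥bis P2·P0 via (40.225,41.74): [(0, 0) (51.6902, 0) (34.9346, 61) (0, 61)]  |A|=2642.0575
3. ⊥bis P2·P1 via (52.03,31.265): [(0, 0) (49.3582, 0) (49.9116, 6.4752) (34.9346, 61) (0, 61)]  |A|=2634.5075
4. ⊥bis P2·P3 via (37.27,45.7): [(0, 0) (49.3582, 0) (49.9116, 6.4752) (41.645, 36.5705) (29.9381, 61) (0, 61)]  |A|=2573.4756
5. ⊥bis P2·P4 via (38.195,38.795): [(0, 0) (45.0327, 0) (36.8081, 46.6639) (29.9381, 61) (0, 61)]  |A|=2387.9452
6. ⊥bis P2·P5 via (47.825,39.95): [(0, 0) (45.0327, 0) (36.8081, 46.6639) (29.9381, 61) (0, 61)]  |A|=2387.9452
7. ⊥bis P2·P6 via (16.88,33.37): [(0, 0) (3.8271, 0) (27.6877, 61) (0, 61)]  |A|=961.2002
8. ⊥bis P2·P7 via (11.615,43.655): [(0, 40.6988) (0, 0) (3.8271, 0) (21.93, 46.2803)]  |A|=534.8213
9. canonical 4-gon: [(0, 40.6988) (0, 0) (3.8271, 0) (21.93, 46.2803)]
10. shoelace: 534.8213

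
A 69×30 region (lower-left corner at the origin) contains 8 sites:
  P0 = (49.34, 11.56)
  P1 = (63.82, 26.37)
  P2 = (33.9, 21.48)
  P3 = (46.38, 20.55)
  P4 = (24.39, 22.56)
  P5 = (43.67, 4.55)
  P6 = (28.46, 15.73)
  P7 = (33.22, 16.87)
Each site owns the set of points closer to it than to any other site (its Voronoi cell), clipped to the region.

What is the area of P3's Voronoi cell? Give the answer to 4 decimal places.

1. box [0,69]×[0,30]: [(0, 0) (69, 0) (69, 30) (0, 30)]
2. ⊥bis P3·P0 via (47.86,16.055): [(0, 0.2969) (69, 23.0154) (69, 30) (0, 30)]  |A|=1265.7252
3. ⊥bis P3·P1 via (55.1,23.46): [(0, 0.2969) (56.6098, 18.9359) (52.9175, 30) (0, 30)]  |A|=1133.4858
4. ⊥bis P3·P2 via (40.14,21.015): [(39.5669, 13.3245) (56.6098, 18.9359) (52.9175, 30) (40.8096, 30)]  |A|=205.5946
5. ⊥bis P3·P4 via (35.385,21.555): [(39.5669, 13.3245) (56.6098, 18.9359) (52.9175, 30) (40.8096, 30)]  |A|=205.5946
6. ⊥bis P3·P5 via (45.025,12.55): [(39.5779, 13.4726) (39.8677, 13.4235) (56.6098, 18.9359) (52.9175, 30) (40.8096, 30)]  |A|=205.5729
7. ⊥bis P3·P6 via (37.42,18.14): [(39.5779, 13.4726) (39.8677, 13.4235) (56.6098, 18.9359) (52.9175, 30) (40.8096, 30)]  |A|=205.5729
8. ⊥bis P3·P7 via (39.8,18.71): [(39.9328, 18.235) (41.1594, 13.8488) (56.6098, 18.9359) (52.9175, 30) (40.8096, 30)]  |A|=201.7807
9. canonical 5-gon: [(39.9328, 18.235) (41.1594, 13.8488) (56.6098, 18.9359) (52.9175, 30) (40.8096, 30)]
10. shoelace: 201.7807

Area of P3's cell: 201.7807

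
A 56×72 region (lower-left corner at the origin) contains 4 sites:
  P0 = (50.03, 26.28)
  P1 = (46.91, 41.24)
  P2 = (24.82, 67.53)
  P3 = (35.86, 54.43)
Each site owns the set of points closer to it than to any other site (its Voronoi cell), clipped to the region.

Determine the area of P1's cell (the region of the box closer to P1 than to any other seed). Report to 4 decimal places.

1. box [0,56]×[0,72]: [(0, 0) (56, 0) (56, 72) (0, 72)]
2. ⊥bis P1·P0 via (48.47,33.76): [(0, 23.6513) (56, 35.3304) (56, 72) (0, 72)]  |A|=2380.5121
3. ⊥bis P1·P2 via (35.865,54.385): [(0, 24.2497) (0, 23.6513) (56, 35.3304) (56, 71.3033)]  |A|=1023.9953
4. ⊥bis P1·P3 via (41.385,47.835): [(16.6669, 27.1273) (56, 35.3304) (56, 60.0788)]  |A|=486.7151
5. canonical 3-gon: [(16.6669, 27.1273) (56, 35.3304) (56, 60.0788)]
6. shoelace: 486.7151

Area of P1's cell: 486.7151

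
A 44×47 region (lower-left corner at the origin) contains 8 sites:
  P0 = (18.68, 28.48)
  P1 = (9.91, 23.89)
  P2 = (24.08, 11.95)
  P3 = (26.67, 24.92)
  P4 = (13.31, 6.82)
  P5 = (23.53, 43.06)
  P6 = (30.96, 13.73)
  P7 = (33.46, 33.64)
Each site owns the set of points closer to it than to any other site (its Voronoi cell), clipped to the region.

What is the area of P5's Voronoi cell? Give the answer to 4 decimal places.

1. box [0,44]×[0,47]: [(0, 0) (44, 0) (44, 47) (0, 47)]
2. ⊥bis P5·P0 via (21.105,35.77): [(0, 42.7905) (44, 28.154) (44, 47) (0, 47)]  |A|=507.2197
3. ⊥bis P5·P1 via (16.72,33.475): [(0, 45.3543) (6.7854, 40.5334) (44, 28.154) (44, 47) (0, 47)]  |A|=498.5215
4. ⊥bis P5·P2 via (23.805,27.505): [(0, 45.3543) (6.7854, 40.5334) (44, 28.154) (44, 47) (0, 47)]  |A|=498.5215
5. ⊥bis P5·P3 via (25.1,33.99): [(0, 45.3543) (6.7854, 40.5334) (25.9919, 34.1444) (44, 37.2616) (44, 47) (0, 47)]  |A|=416.5169
6. ⊥bis P5·P4 via (18.42,24.94): [(0, 45.3543) (6.7854, 40.5334) (25.9919, 34.1444) (44, 37.2616) (44, 47) (0, 47)]  |A|=416.5169
7. ⊥bis P5·P6 via (27.245,28.395): [(0, 45.3543) (6.7854, 40.5334) (25.9919, 34.1444) (44, 37.2616) (44, 47) (0, 47)]  |A|=416.5169
8. ⊥bis P5·P7 via (28.495,38.35): [(0, 45.3543) (6.7854, 40.5334) (24.862, 34.5203) (36.7007, 47) (0, 47)]  |A|=272.6376
9. canonical 5-gon: [(0, 45.3543) (6.7854, 40.5334) (24.862, 34.5203) (36.7007, 47) (0, 47)]
10. shoelace: 272.6376

Area of P5's cell: 272.6376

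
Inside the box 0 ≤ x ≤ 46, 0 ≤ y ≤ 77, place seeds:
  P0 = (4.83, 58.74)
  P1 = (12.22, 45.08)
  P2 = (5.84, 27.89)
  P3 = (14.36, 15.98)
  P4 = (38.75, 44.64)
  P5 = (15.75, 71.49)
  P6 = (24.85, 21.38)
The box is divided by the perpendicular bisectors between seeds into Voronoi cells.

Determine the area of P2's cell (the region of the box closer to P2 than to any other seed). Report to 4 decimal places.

1. box [0,46]×[0,77]: [(0, 0) (46, 0) (46, 77) (0, 77)]
2. ⊥bis P2·P0 via (5.335,43.315): [(0, 43.1403) (0, 0) (46, 0) (46, 44.6463)]  |A|=2019.0934
3. ⊥bis P2·P1 via (9.03,36.485): [(0, 39.8364) (0, 0) (46, 0) (46, 22.7637)]  |A|=1439.8041
4. ⊥bis P2·P3 via (10.1,21.935): [(23.126, 31.2533) (0, 39.8364) (0, 14.7098)]  |A|=290.5391
5. ⊥bis P2·P4 via (22.295,36.265): [(23.126, 31.2533) (0, 39.8364) (0, 14.7098)]  |A|=290.5391
6. ⊥bis P2·P5 via (10.795,49.69): [(23.126, 31.2533) (0, 39.8364) (0, 14.7098)]  |A|=290.5391
7. ⊥bis P2·P6 via (15.345,24.635): [(15.8222, 26.0285) (18.2333, 33.0692) (0, 39.8364) (0, 14.7098)]  |A|=271.1258
8. canonical 4-gon: [(15.8222, 26.0285) (18.2333, 33.0692) (0, 39.8364) (0, 14.7098)]
9. shoelace: 271.1258

Area of P2's cell: 271.1258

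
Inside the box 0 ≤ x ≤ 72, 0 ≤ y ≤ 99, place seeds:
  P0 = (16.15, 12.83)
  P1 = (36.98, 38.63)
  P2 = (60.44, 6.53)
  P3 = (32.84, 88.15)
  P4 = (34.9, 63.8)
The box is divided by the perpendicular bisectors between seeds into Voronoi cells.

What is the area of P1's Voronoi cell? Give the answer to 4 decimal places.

Area of P1's cell: 1552.9964

1. box [0,72]×[0,99]: [(0, 0) (72, 0) (72, 99) (0, 99)]
2. ⊥bis P1·P0 via (26.565,25.73): [(0, 47.1776) (58.4341, 0) (72, 0) (72, 99) (0, 99)]  |A|=5749.608
3. ⊥bis P1·P2 via (48.71,22.58): [(0, 47.1776) (39.1345, 15.5818) (72, 39.6013) (72, 99) (0, 99)]  |A|=4993.1594
4. ⊥bis P1·P3 via (34.91,63.39): [(0, 60.4714) (0, 47.1776) (39.1345, 15.5818) (72, 39.6013) (72, 66.4908)]  |A|=2435.8005
5. ⊥bis P1·P4 via (35.94,51.215): [(0, 48.245) (0, 47.1776) (39.1345, 15.5818) (72, 39.6013) (72, 54.1949)]  |A|=1552.9964
6. canonical 5-gon: [(0, 48.245) (0, 47.1776) (39.1345, 15.5818) (72, 39.6013) (72, 54.1949)]
7. shoelace: 1552.9964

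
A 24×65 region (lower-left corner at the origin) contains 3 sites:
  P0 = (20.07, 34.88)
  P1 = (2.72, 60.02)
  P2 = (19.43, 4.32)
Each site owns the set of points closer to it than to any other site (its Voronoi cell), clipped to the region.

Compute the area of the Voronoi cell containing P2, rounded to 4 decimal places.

1. box [0,24]×[0,65]: [(0, 0) (24, 0) (24, 65) (0, 65)]
2. ⊥bis P2·P0 via (19.75,19.6): [(0, 20.0136) (0, 0) (24, 0) (24, 19.511)]  |A|=474.2953
3. ⊥bis P2·P1 via (11.075,32.17): [(0, 20.0136) (0, 0) (24, 0) (24, 19.511)]  |A|=474.2953
4. canonical 4-gon: [(0, 20.0136) (0, 0) (24, 0) (24, 19.511)]
5. shoelace: 474.2953

Area of P2's cell: 474.2953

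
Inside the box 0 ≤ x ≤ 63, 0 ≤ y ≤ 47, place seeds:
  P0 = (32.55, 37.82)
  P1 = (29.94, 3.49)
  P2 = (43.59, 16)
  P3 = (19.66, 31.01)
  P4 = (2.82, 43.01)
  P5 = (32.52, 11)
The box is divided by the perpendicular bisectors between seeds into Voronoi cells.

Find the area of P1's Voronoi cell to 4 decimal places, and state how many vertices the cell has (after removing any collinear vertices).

Area of P1's cell: 389.6342 (5 vertices)

1. box [0,63]×[0,47]: [(0, 0) (63, 0) (63, 47) (0, 47)]
2. ⊥bis P1·P0 via (31.245,20.655): [(0, 23.0305) (0, 0) (63, 0) (63, 18.2408)]  |A|=1300.0436
3. ⊥bis P1·P2 via (36.765,9.745): [(26.4307, 21.021) (0, 23.0305) (0, 0) (45.6961, 0)]  |A|=784.6453
4. ⊥bis P1·P3 via (24.8,17.25): [(28.5895, 18.6655) (0, 7.986) (0, 0) (45.6961, 0)]  |A|=540.63
5. ⊥bis P1·P4 via (16.38,23.25): [(28.5895, 18.6655) (0, 7.986) (0, 0) (45.6961, 0)]  |A|=540.63
6. ⊥bis P1·P5 via (31.23,7.245): [(42.6526, 3.3208) (13.9282, 13.1889) (0, 7.986) (0, 0) (45.6961, 0)]  |A|=389.6342
7. canonical 5-gon: [(42.6526, 3.3208) (13.9282, 13.1889) (0, 7.986) (0, 0) (45.6961, 0)]
8. shoelace: 389.6342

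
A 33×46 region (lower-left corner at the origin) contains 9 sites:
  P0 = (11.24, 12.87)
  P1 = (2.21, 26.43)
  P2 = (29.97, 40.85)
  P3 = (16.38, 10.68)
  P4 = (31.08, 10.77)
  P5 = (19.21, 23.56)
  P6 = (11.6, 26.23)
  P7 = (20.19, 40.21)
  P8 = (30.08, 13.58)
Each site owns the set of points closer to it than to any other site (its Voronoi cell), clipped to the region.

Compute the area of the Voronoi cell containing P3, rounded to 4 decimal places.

1. box [0,33]×[0,46]: [(0, 0) (33, 0) (33, 46) (0, 46)]
2. ⊥bis P3·P0 via (13.81,11.775): [(8.793, 0) (33, 0) (33, 46) (28.3922, 46)]  |A|=662.7387
3. ⊥bis P3·P1 via (9.295,18.555): [(21.301, 29.3566) (8.793, 0) (33, 0) (33, 39.882)]  |A|=588.6069
4. ⊥bis P3·P2 via (23.175,25.765): [(20.3189, 27.0515) (8.793, 0) (33, 0) (33, 21.3394)]  |A|=462.7214
5. ⊥bis P3·P4 via (23.73,10.725): [(23.6392, 25.5559) (20.3189, 27.0515) (8.793, 0) (23.7957, 0)]  |A|=245.2321
6. ⊥bis P3·P5 via (17.795,17.12): [(23.6988, 15.8228) (16.2335, 17.4631) (8.793, 0) (23.7957, 0)]  |A|=189.9775
7. ⊥bis P3·P6 via (13.99,18.455): [(23.6988, 15.8228) (16.2335, 17.4631) (8.793, 0) (23.7957, 0)]  |A|=189.9775
8. ⊥bis P3·P7 via (18.285,25.445): [(23.6988, 15.8228) (16.2335, 17.4631) (8.793, 0) (23.7957, 0)]  |A|=189.9775
9. ⊥bis P3·P8 via (23.23,12.13): [(23.736, 9.7394) (22.3873, 16.111) (16.2335, 17.4631) (8.793, 0) (23.7957, 0)]  |A|=185.9938
10. canonical 5-gon: [(23.736, 9.7394) (22.3873, 16.111) (16.2335, 17.4631) (8.793, 0) (23.7957, 0)]
11. shoelace: 185.9938

Area of P3's cell: 185.9938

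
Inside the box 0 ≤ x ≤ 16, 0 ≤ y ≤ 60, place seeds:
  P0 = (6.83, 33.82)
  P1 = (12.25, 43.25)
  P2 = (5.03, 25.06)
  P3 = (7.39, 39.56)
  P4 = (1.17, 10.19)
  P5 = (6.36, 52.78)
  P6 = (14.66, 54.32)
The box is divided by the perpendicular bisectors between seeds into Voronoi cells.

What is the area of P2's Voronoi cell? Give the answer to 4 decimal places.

Area of P2's cell: 202.5858

1. box [0,16]×[0,60]: [(0, 0) (16, 0) (16, 60) (0, 60)]
2. ⊥bis P2·P0 via (5.93,29.44): [(0, 30.6585) (0, 0) (16, 0) (16, 27.3708)]  |A|=464.2345
3. ⊥bis P2·P1 via (8.64,34.155): [(0, 30.6585) (0, 0) (16, 0) (16, 27.3708)]  |A|=464.2345
4. ⊥bis P2·P3 via (6.21,32.31): [(0, 30.6585) (0, 0) (16, 0) (16, 27.3708)]  |A|=464.2345
5. ⊥bis P2·P4 via (3.1,17.625): [(0, 30.6585) (0, 18.4297) (16, 14.2764) (16, 27.3708)]  |A|=202.5858
6. ⊥bis P2·P5 via (5.695,38.92): [(0, 30.6585) (0, 18.4297) (16, 14.2764) (16, 27.3708)]  |A|=202.5858
7. ⊥bis P2·P6 via (9.845,39.69): [(0, 30.6585) (0, 18.4297) (16, 14.2764) (16, 27.3708)]  |A|=202.5858
8. canonical 4-gon: [(0, 30.6585) (0, 18.4297) (16, 14.2764) (16, 27.3708)]
9. shoelace: 202.5858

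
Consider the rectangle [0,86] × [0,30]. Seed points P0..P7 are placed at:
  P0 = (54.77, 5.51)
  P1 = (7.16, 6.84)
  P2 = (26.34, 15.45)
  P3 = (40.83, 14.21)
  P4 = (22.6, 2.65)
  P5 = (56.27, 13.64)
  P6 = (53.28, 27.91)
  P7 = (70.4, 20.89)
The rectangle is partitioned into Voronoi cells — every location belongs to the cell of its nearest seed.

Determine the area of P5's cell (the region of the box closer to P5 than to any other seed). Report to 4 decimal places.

1. box [0,86]×[0,30]: [(0, 0) (86, 0) (86, 30) (0, 30)]
2. ⊥bis P5·P0 via (55.52,9.575): [(0, 19.8185) (86, 3.9514) (86, 30) (0, 30)]  |A|=1557.8932
3. ⊥bis P5·P1 via (31.715,10.24): [(31.1854, 14.0648) (86, 3.9514) (86, 30) (28.9789, 30)]  |A|=1168.2438
4. ⊥bis P5·P2 via (41.305,14.545): [(41.1646, 12.2236) (86, 3.9514) (86, 30) (42.2396, 30)]  |A|=972.9009
5. ⊥bis P5·P3 via (48.55,13.925): [(48.4377, 10.8817) (86, 3.9514) (86, 30) (49.1434, 30)]  |A|=841.5409
6. ⊥bis P5·P4 via (39.435,8.145): [(48.4377, 10.8817) (86, 3.9514) (86, 30) (49.1434, 30)]  |A|=841.5409
7. ⊥bis P5·P6 via (54.775,20.775): [(48.7563, 19.5139) (48.4377, 10.8817) (86, 3.9514) (86, 27.3176)]  |A|=598.3487
8. ⊥bis P5·P7 via (63.335,17.265): [(60.8779, 22.0537) (48.7563, 19.5139) (48.4377, 10.8817) (68.5104, 7.1782)]  |A|=187.0765
9. canonical 4-gon: [(60.8779, 22.0537) (48.7563, 19.5139) (48.4377, 10.8817) (68.5104, 7.1782)]
10. shoelace: 187.0765

Area of P5's cell: 187.0765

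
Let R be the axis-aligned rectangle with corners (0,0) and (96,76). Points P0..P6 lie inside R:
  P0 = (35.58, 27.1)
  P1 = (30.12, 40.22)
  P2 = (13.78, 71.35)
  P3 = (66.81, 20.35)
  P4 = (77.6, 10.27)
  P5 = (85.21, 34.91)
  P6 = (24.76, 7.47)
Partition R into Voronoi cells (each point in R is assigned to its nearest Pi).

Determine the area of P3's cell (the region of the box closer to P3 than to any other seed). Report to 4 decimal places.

Area of P3's cell: 845.2685

1. box [0,96]×[0,76]: [(0, 0) (96, 0) (96, 76) (0, 76)]
2. ⊥bis P3·P0 via (51.195,23.725): [(46.0671, 0) (96, 0) (96, 76) (62.4936, 76)]  |A|=3170.6915
3. ⊥bis P3·P1 via (48.465,30.285): [(55.3678, 43.031) (46.0671, 0) (96, 0) (96, 76) (73.2226, 76)]  |A|=2993.8293
4. ⊥bis P3·P2 via (40.295,45.85): [(55.3678, 43.031) (46.0671, 0) (96, 0) (96, 76) (73.2226, 76)]  |A|=2993.8293
5. ⊥bis P3·P4 via (72.205,15.31): [(55.3678, 43.031) (46.0671, 0) (57.9024, 0) (96, 40.781) (96, 76) (73.2226, 76)]  |A|=2217
6. ⊥bis P3·P5 via (76.01,27.63): [(58.8033, 49.3747) (55.3678, 43.031) (46.0671, 0) (57.9024, 0) (79.5432, 23.165)]  |A|=860.4174
7. ⊥bis P3·P6 via (45.785,13.91): [(58.8033, 49.3747) (55.3678, 43.031) (47.7131, 7.6153) (50.0457, 0) (57.9024, 0) (79.5432, 23.165)]  |A|=845.2685
8. canonical 6-gon: [(58.8033, 49.3747) (55.3678, 43.031) (47.7131, 7.6153) (50.0457, 0) (57.9024, 0) (79.5432, 23.165)]
9. shoelace: 845.2685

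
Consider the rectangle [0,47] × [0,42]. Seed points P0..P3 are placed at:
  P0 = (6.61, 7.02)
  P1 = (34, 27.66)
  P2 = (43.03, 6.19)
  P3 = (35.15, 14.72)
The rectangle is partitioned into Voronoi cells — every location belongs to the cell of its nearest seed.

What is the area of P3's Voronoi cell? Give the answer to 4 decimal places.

1. box [0,47]×[0,42]: [(0, 0) (47, 0) (47, 42) (0, 42)]
2. ⊥bis P3·P0 via (20.88,10.87): [(23.8127, 0) (47, 0) (47, 42) (12.4812, 42)]  |A|=1211.8277
3. ⊥bis P3·P1 via (34.575,21.19): [(18.4816, 19.7597) (23.8127, 0) (47, 0) (47, 22.2942)]  |A|=546.9859
4. ⊥bis P3·P2 via (39.09,10.455): [(18.4816, 19.7597) (23.8127, 0) (27.7726, 0) (47, 17.7622) (47, 22.2942)]  |A|=376.225
5. canonical 5-gon: [(18.4816, 19.7597) (23.8127, 0) (27.7726, 0) (47, 17.7622) (47, 22.2942)]
6. shoelace: 376.225

Area of P3's cell: 376.2250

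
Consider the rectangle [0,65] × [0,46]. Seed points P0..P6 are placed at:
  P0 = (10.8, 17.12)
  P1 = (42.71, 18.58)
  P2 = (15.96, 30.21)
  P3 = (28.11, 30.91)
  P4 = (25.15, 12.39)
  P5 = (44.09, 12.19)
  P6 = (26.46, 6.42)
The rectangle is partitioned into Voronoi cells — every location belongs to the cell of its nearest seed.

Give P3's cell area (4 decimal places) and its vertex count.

Area of P3's cell: 518.3169 (4 vertices)

1. box [0,65]×[0,46]: [(0, 0) (65, 0) (65, 46) (0, 46)]
2. ⊥bis P3·P0 via (19.455,24.015): [(38.5865, 0) (65, 0) (65, 46) (1.9407, 46)]  |A|=2057.8744
3. ⊥bis P3·P1 via (35.41,24.745): [(26.9005, 14.6689) (53.3603, 46) (1.9407, 46)]  |A|=805.516
4. ⊥bis P3·P2 via (22.035,30.56): [(22.6426, 20.0137) (26.9005, 14.6689) (53.3603, 46) (21.1455, 46)]  |A|=555.9857
5. ⊥bis P3·P4 via (26.63,21.65): [(22.5104, 22.3084) (32.0629, 20.7817) (53.3603, 46) (21.1455, 46)]  |A|=518.3169
6. ⊥bis P3·P5 via (36.1,21.55): [(22.5104, 22.3084) (32.0629, 20.7817) (53.3603, 46) (21.1455, 46)]  |A|=518.3169
7. ⊥bis P3·P6 via (27.285,18.665): [(22.5104, 22.3084) (32.0629, 20.7817) (53.3603, 46) (21.1455, 46)]  |A|=518.3169
8. canonical 4-gon: [(22.5104, 22.3084) (32.0629, 20.7817) (53.3603, 46) (21.1455, 46)]
9. shoelace: 518.3169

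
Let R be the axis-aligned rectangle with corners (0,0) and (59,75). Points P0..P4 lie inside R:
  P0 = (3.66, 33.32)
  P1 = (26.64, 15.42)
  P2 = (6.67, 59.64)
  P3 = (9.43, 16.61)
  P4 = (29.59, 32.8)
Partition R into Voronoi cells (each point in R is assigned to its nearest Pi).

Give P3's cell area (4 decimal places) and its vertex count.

Area of P3's cell: 458.5045 (5 vertices)

1. box [0,59]×[0,75]: [(0, 0) (59, 0) (59, 75) (0, 75)]
2. ⊥bis P3·P0 via (6.545,24.965): [(0, 22.705) (0, 0) (59, 0) (59, 43.0778)]  |A|=1940.5933
3. ⊥bis P3·P1 via (18.035,16.015): [(18.95, 29.2485) (0, 22.705) (0, 0) (16.9276, 0)]  |A|=462.6841
4. ⊥bis P3·P2 via (8.05,38.125): [(18.95, 29.2485) (0, 22.705) (0, 0) (16.9276, 0)]  |A|=462.6841
5. ⊥bis P3·P4 via (19.51,24.705): [(18.7052, 25.7072) (16.5318, 28.4135) (0, 22.705) (0, 0) (16.9276, 0)]  |A|=458.5045
6. canonical 5-gon: [(18.7052, 25.7072) (16.5318, 28.4135) (0, 22.705) (0, 0) (16.9276, 0)]
7. shoelace: 458.5045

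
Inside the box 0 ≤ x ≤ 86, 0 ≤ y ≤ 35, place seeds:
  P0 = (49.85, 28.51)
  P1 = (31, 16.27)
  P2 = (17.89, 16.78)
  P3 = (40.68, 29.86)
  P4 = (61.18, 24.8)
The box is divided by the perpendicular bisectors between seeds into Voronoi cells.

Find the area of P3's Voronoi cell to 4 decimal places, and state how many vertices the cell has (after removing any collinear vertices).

Area of P3's cell: 228.2629 (4 vertices)

1. box [0,86]×[0,35]: [(0, 0) (86, 0) (86, 35) (0, 35)]
2. ⊥bis P3·P0 via (45.265,29.185): [(0, 0) (40.9684, 0) (46.1211, 35) (0, 35)]  |A|=1524.066
3. ⊥bis P3·P1 via (35.84,23.065): [(43.555, 17.5697) (46.1211, 35) (19.0841, 35)]  |A|=235.631
4. ⊥bis P3·P2 via (29.285,23.32): [(24.9998, 30.7864) (43.555, 17.5697) (46.1211, 35) (22.5814, 35)]  |A|=228.2629
5. ⊥bis P3·P4 via (50.93,27.33): [(24.9998, 30.7864) (43.555, 17.5697) (46.1211, 35) (22.5814, 35)]  |A|=228.2629
6. canonical 4-gon: [(24.9998, 30.7864) (43.555, 17.5697) (46.1211, 35) (22.5814, 35)]
7. shoelace: 228.2629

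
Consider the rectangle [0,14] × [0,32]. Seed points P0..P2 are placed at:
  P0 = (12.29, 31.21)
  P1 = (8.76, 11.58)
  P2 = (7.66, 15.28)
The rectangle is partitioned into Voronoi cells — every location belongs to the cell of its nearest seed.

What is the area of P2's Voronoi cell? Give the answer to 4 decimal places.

Area of P2's cell: 154.5516

1. box [0,14]×[0,32]: [(0, 0) (14, 0) (14, 32) (0, 32)]
2. ⊥bis P2·P0 via (9.975,23.245): [(0, 26.1442) (0, 0) (14, 0) (14, 22.0751)]  |A|=337.5354
3. ⊥bis P2·P1 via (8.21,13.43): [(0, 26.1442) (0, 10.9892) (14, 15.1514) (14, 22.0751)]  |A|=154.5516
4. canonical 4-gon: [(0, 26.1442) (0, 10.9892) (14, 15.1514) (14, 22.0751)]
5. shoelace: 154.5516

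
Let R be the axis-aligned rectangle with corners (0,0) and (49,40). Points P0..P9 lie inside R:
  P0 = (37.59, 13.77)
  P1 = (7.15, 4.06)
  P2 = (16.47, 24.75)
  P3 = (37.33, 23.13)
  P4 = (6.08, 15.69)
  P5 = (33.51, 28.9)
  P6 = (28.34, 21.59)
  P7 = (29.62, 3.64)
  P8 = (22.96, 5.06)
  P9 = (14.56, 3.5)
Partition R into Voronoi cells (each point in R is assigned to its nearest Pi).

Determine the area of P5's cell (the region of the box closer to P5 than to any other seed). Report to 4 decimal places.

1. box [0,49]×[0,40]: [(0, 0) (49, 0) (49, 40) (0, 40)]
2. ⊥bis P5·P0 via (35.55,21.335): [(0, 11.7485) (49, 24.962) (49, 40) (0, 40)]  |A|=1060.594
3. ⊥bis P5·P1 via (20.33,16.48): [(0, 38.054) (19.7659, 17.0786) (49, 24.962) (49, 40) (0, 40)]  |A|=800.6176
4. ⊥bis P5·P2 via (24.99,26.825): [(26.8954, 19.0012) (49, 24.962) (49, 40) (21.7813, 40)]  |A|=451.9847
5. ⊥bis P5·P3 via (35.42,26.015): [(26.6081, 20.1811) (49, 35.0056) (49, 40) (21.7813, 40)]  |A|=325.6396
6. ⊥bis P5·P4 via (19.795,22.295): [(26.6081, 20.1811) (49, 35.0056) (49, 40) (21.7813, 40)]  |A|=325.6396
7. ⊥bis P5·P6 via (30.925,25.245): [(24.2199, 29.9872) (32.536, 24.1056) (49, 35.0056) (49, 40) (21.7813, 40)]  |A|=291.8885
8. ⊥bis P5·P7 via (31.565,16.27): [(24.2199, 29.9872) (32.536, 24.1056) (49, 35.0056) (49, 40) (21.7813, 40)]  |A|=291.8885
9. ⊥bis P5·P8 via (28.235,16.98): [(24.2199, 29.9872) (32.536, 24.1056) (49, 35.0056) (49, 40) (21.7813, 40)]  |A|=291.8885
10. ⊥bis P5·P9 via (24.035,16.2): [(24.2199, 29.9872) (32.536, 24.1056) (49, 35.0056) (49, 40) (21.7813, 40)]  |A|=291.8885
11. canonical 5-gon: [(24.2199, 29.9872) (32.536, 24.1056) (49, 35.0056) (49, 40) (21.7813, 40)]
12. shoelace: 291.8885

Area of P5's cell: 291.8885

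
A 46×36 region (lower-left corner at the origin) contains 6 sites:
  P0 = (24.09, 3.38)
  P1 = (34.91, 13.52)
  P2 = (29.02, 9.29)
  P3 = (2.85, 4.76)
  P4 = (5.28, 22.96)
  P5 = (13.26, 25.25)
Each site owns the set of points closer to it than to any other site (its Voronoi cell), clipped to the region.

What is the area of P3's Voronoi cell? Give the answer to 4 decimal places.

Area of P3's cell: 183.2965

1. box [0,46]×[0,36]: [(0, 0) (46, 0) (46, 36) (0, 36)]
2. ⊥bis P3·P0 via (13.47,4.07): [(0, 0) (13.2056, 0) (15.5445, 36) (0, 36)]  |A|=517.502
3. ⊥bis P3·P1 via (18.88,9.14): [(0, 0) (13.2056, 0) (14.7754, 24.162) (11.5408, 36) (0, 36)]  |A|=493.8041
4. ⊥bis P3·P2 via (15.935,7.025): [(0, 0) (13.2056, 0) (14.2823, 16.5726) (10.9195, 36) (0, 36)]  |A|=472.5753
5. ⊥bis P3·P4 via (4.065,13.86): [(0, 14.4027) (0, 0) (13.2056, 0) (14.0197, 12.5309)]  |A|=183.6999
6. ⊥bis P3·P5 via (8.055,15.005): [(12.5345, 12.7292) (0, 14.4027) (0, 0) (13.2056, 0) (13.9847, 11.9924)]  |A|=183.2965
7. canonical 5-gon: [(12.5345, 12.7292) (0, 14.4027) (0, 0) (13.2056, 0) (13.9847, 11.9924)]
8. shoelace: 183.2965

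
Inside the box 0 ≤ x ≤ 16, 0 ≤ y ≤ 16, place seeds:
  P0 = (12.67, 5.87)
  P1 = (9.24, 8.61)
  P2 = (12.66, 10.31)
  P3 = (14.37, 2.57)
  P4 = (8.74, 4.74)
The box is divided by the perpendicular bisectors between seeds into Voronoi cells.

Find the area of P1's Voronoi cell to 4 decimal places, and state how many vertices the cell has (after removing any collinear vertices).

1. box [0,16]×[0,16]: [(0, 0) (16, 0) (16, 16) (0, 16)]
2. ⊥bis P1·P0 via (10.955,7.24): [(0, 0) (5.1714, 0) (16, 13.5555) (16, 16) (0, 16)]  |A|=182.607
3. ⊥bis P1·P2 via (10.95,9.46): [(0, 0) (5.1714, 0) (11.6322, 8.0877) (7.6991, 16) (0, 16)]  |A|=144.4287
4. ⊥bis P1·P3 via (11.805,5.59): [(0, 0) (5.1714, 0) (11.6322, 8.0877) (7.6991, 16) (0, 16)]  |A|=144.4287
5. ⊥bis P1·P4 via (8.99,6.675): [(0, 7.8365) (10.3621, 6.4977) (11.6322, 8.0877) (7.6991, 16) (0, 16)]  |A|=87.0262
6. canonical 5-gon: [(0, 7.8365) (10.3621, 6.4977) (11.6322, 8.0877) (7.6991, 16) (0, 16)]
7. shoelace: 87.0262

Area of P1's cell: 87.0262 (5 vertices)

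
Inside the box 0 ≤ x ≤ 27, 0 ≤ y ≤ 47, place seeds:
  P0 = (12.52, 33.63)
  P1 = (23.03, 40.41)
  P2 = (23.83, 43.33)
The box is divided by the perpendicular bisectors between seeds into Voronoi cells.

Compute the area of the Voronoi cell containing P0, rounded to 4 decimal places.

Area of P0's cell: 1078.3316

1. box [0,27]×[0,47]: [(0, 0) (27, 0) (27, 47) (0, 47)]
2. ⊥bis P0·P1 via (17.775,37.02): [(0, 0) (27, 0) (27, 22.7199) (11.3369, 47) (0, 47)]  |A|=1078.8491
3. ⊥bis P0·P2 via (18.175,38.48): [(0, 0) (27, 0) (27, 22.7199) (12.7606, 44.7931) (10.8678, 47) (0, 47)]  |A|=1078.3316
4. canonical 6-gon: [(0, 0) (27, 0) (27, 22.7199) (12.7606, 44.7931) (10.8678, 47) (0, 47)]
5. shoelace: 1078.3316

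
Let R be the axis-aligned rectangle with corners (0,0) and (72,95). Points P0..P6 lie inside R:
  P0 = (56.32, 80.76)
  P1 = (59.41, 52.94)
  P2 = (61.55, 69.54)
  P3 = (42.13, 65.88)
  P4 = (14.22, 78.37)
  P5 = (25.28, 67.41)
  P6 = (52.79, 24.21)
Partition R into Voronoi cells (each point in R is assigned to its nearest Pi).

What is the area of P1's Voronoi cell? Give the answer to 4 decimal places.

1. box [0,72]×[0,95]: [(0, 0) (72, 0) (72, 95) (0, 95)]
2. ⊥bis P1·P0 via (57.865,66.85): [(0, 60.4229) (0, 0) (72, 0) (72, 68.42)]  |A|=4638.3429
3. ⊥bis P1·P2 via (60.48,61.24): [(35.8934, 64.4096) (0, 60.4229) (0, 0) (72, 0) (72, 59.7549)]  |A|=4481.9094
4. ⊥bis P1·P3 via (50.77,59.41): [(52.8746, 62.2205) (6.2813, 0) (72, 0) (72, 59.7549)]  |A|=2615.9434
5. ⊥bis P1·P4 via (36.815,65.655): [(52.8746, 62.2205) (6.2813, 0) (72, 0) (72, 59.7549)]  |A|=2615.9434
6. ⊥bis P1·P5 via (42.345,60.175): [(52.8746, 62.2205) (30.6027, 32.4786) (16.8328, 0) (72, 0) (72, 59.7549)]  |A|=2444.5939
7. ⊥bis P1·P6 via (56.1,38.575): [(52.8746, 62.2205) (38.2482, 42.6884) (72, 34.9113) (72, 59.7549)]  |A|=624.0683
8. canonical 4-gon: [(52.8746, 62.2205) (38.2482, 42.6884) (72, 34.9113) (72, 59.7549)]
9. shoelace: 624.0683

Area of P1's cell: 624.0683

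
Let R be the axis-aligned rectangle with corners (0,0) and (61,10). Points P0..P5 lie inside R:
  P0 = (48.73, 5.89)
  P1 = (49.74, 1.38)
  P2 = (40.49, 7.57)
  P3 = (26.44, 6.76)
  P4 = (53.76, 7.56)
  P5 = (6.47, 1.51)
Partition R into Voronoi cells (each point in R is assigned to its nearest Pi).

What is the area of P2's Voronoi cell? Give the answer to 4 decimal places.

Area of P2's cell: 105.3328

1. box [0,61]×[0,10]: [(0, 0) (61, 0) (61, 10) (0, 10)]
2. ⊥bis P2·P0 via (44.61,6.73): [(0, 0) (43.2379, 0) (45.2767, 10) (0, 10)]  |A|=442.5728
3. ⊥bis P2·P1 via (45.115,4.475): [(0, 0) (42.1204, 0) (43.7275, 2.4016) (45.2767, 10) (0, 10)]  |A|=441.2309
4. ⊥bis P2·P3 via (33.465,7.165): [(33.8781, 0) (42.1204, 0) (43.7275, 2.4016) (45.2767, 10) (33.3016, 10)]  |A|=105.3328
5. ⊥bis P2·P4 via (47.125,7.565): [(33.8781, 0) (42.1204, 0) (43.7275, 2.4016) (45.2767, 10) (33.3016, 10)]  |A|=105.3328
6. ⊥bis P2·P5 via (23.48,4.54): [(33.8781, 0) (42.1204, 0) (43.7275, 2.4016) (45.2767, 10) (33.3016, 10)]  |A|=105.3328
7. canonical 5-gon: [(33.8781, 0) (42.1204, 0) (43.7275, 2.4016) (45.2767, 10) (33.3016, 10)]
8. shoelace: 105.3328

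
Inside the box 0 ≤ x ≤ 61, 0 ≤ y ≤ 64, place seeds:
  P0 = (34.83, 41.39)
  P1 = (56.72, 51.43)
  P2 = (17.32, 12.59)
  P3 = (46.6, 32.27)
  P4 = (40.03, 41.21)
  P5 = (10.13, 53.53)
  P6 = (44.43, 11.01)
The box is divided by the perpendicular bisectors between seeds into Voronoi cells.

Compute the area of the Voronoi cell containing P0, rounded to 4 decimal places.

1. box [0,61]×[0,64]: [(0, 0) (61, 0) (61, 64) (0, 64)]
2. ⊥bis P0·P1 via (45.775,46.41): [(0, 0) (61, 0) (61, 13.2153) (37.7072, 64) (0, 64)]  |A|=3312.5412
3. ⊥bis P0·P2 via (26.075,26.99): [(0, 42.8432) (61, 5.7561) (61, 13.2153) (37.7072, 64) (0, 64)]  |A|=1830.2618
4. ⊥bis P0·P3 via (40.715,36.83): [(0, 42.8432) (30.8439, 24.0906) (46.6537, 44.4943) (37.7072, 64) (0, 64)]  |A|=1324.1755
5. ⊥bis P0·P4 via (37.43,41.3): [(0, 42.8432) (30.8439, 24.0906) (37.1144, 32.1832) (38.1801, 62.969) (37.7072, 64) (0, 64)]  |A|=1183.8983
6. ⊥bis P0·P5 via (22.48,47.46): [(15.5609, 33.3824) (30.8439, 24.0906) (37.1144, 32.1832) (38.1801, 62.969) (37.7072, 64) (30.6094, 64)]  |A|=550.6968
7. ⊥bis P0·P6 via (39.63,26.2): [(15.5609, 33.3824) (30.8439, 24.0906) (37.1144, 32.1832) (38.1801, 62.969) (37.7072, 64) (30.6094, 64)]  |A|=550.6968
8. canonical 6-gon: [(15.5609, 33.3824) (30.8439, 24.0906) (37.1144, 32.1832) (38.1801, 62.969) (37.7072, 64) (30.6094, 64)]
9. shoelace: 550.6968

Area of P0's cell: 550.6968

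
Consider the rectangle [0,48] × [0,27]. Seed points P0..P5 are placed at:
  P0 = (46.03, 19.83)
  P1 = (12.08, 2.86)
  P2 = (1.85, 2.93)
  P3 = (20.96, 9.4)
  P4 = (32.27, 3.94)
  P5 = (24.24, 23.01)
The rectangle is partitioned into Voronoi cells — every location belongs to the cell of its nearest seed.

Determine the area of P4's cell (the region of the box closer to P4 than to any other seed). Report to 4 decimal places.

Area of P4's cell: 249.1904

1. box [0,48]×[0,27]: [(0, 0) (48, 0) (48, 27) (0, 27)]
2. ⊥bis P4·P0 via (39.15,11.885): [(0, 0) (48, 0) (48, 4.2213) (21.6953, 27) (0, 27)]  |A|=996.4062
3. ⊥bis P4·P1 via (22.175,3.4): [(22.3569, 0) (48, 0) (48, 4.2213) (21.6953, 27) (20.9126, 27)]  |A|=412.2684
4. ⊥bis P4·P2 via (17.06,3.435): [(22.3569, 0) (48, 0) (48, 4.2213) (21.6953, 27) (20.9126, 27)]  |A|=412.2684
5. ⊥bis P4·P3 via (26.615,6.67): [(23.395, 0) (48, 0) (48, 4.2213) (32.0858, 18.0023)]  |A|=255.0628
6. ⊥bis P4·P5 via (28.255,13.475): [(30.3199, 14.3445) (23.395, 0) (48, 0) (48, 4.2213) (34.3501, 16.0415)]  |A|=249.1904
7. canonical 5-gon: [(30.3199, 14.3445) (23.395, 0) (48, 0) (48, 4.2213) (34.3501, 16.0415)]
8. shoelace: 249.1904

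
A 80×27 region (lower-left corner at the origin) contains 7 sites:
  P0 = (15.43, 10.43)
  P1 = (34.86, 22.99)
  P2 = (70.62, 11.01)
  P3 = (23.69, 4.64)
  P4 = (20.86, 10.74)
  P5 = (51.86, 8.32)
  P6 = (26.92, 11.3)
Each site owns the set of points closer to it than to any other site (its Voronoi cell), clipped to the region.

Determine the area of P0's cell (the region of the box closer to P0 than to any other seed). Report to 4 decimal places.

Area of P0's cell: 472.2362

1. box [0,80]×[0,27]: [(0, 0) (80, 0) (80, 27) (0, 27)]
2. ⊥bis P0·P1 via (25.145,16.71): [(0, 0) (35.9467, 0) (18.4933, 27) (0, 27)]  |A|=734.9405
3. ⊥bis P0·P2 via (43.025,10.72): [(0, 0) (35.9467, 0) (18.4933, 27) (0, 27)]  |A|=734.9405
4. ⊥bis P0·P3 via (19.56,7.535): [(0, 0) (14.2782, 0) (25.5511, 16.0818) (18.4933, 27) (0, 27)]  |A|=560.7057
5. ⊥bis P0·P4 via (18.145,10.585): [(0, 0) (14.2782, 0) (18.4126, 5.8981) (17.2079, 27) (0, 27)]  |A|=472.2362
6. ⊥bis P0·P5 via (33.645,9.375): [(0, 0) (14.2782, 0) (18.4126, 5.8981) (17.2079, 27) (0, 27)]  |A|=472.2362
7. ⊥bis P0·P6 via (21.175,10.865): [(0, 0) (14.2782, 0) (18.4126, 5.8981) (17.2079, 27) (0, 27)]  |A|=472.2362
8. canonical 5-gon: [(0, 0) (14.2782, 0) (18.4126, 5.8981) (17.2079, 27) (0, 27)]
9. shoelace: 472.2362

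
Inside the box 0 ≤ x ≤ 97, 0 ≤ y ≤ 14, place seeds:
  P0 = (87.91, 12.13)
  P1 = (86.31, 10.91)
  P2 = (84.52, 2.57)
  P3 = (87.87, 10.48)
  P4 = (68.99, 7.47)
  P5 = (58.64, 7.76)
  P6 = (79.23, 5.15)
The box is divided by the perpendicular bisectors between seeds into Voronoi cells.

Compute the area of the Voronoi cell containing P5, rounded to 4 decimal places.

1. box [0,97]×[0,14]: [(0, 0) (97, 0) (97, 14) (0, 14)]
2. ⊥bis P5·P0 via (73.275,9.945): [(0, 0) (74.7598, 0) (72.6696, 14) (0, 14)]  |A|=1032.0056
3. ⊥bis P5·P1 via (72.475,9.335): [(0, 0) (73.5377, 0) (71.9439, 14) (0, 14)]  |A|=1018.3715
4. ⊥bis P5·P2 via (71.58,5.165): [(0, 0) (70.5442, 0) (72.4537, 9.5219) (71.9439, 14) (0, 14)]  |A|=1004.1196
5. ⊥bis P5·P3 via (73.255,9.12): [(0, 0) (70.5442, 0) (72.4537, 9.5219) (71.9439, 14) (0, 14)]  |A|=1004.1196
6. ⊥bis P5·P4 via (63.815,7.615): [(0, 0) (63.6016, 0) (63.9939, 14) (0, 14)]  |A|=893.1688
7. ⊥bis P5·P6 via (68.935,6.455): [(0, 0) (63.6016, 0) (63.9939, 14) (0, 14)]  |A|=893.1688
8. canonical 4-gon: [(0, 0) (63.6016, 0) (63.9939, 14) (0, 14)]
9. shoelace: 893.1688

Area of P5's cell: 893.1688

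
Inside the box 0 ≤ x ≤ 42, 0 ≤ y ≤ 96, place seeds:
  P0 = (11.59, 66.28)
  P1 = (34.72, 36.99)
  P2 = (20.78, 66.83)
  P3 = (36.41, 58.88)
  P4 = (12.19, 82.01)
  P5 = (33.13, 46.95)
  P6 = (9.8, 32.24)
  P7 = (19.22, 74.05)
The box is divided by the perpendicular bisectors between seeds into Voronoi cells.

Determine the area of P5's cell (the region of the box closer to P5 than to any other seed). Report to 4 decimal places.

Area of P5's cell: 286.6102

1. box [0,42]×[0,96]: [(0, 0) (42, 0) (42, 96) (0, 96)]
2. ⊥bis P5·P0 via (22.36,56.615): [(0, 31.6986) (0, 0) (42, 0) (42, 78.5004)]  |A|=2314.1795
3. ⊥bis P5·P1 via (33.925,41.97): [(5.0861, 37.3662) (42, 43.2591) (42, 78.5004)]  |A|=650.4476
4. ⊥bis P5·P2 via (26.955,56.89): [(17.1288, 50.7857) (5.0861, 37.3662) (42, 43.2591) (42, 66.2364)]  |A|=497.9362
5. ⊥bis P5·P3 via (34.77,52.915): [(24.917, 55.624) (17.1288, 50.7857) (5.0861, 37.3662) (42, 43.2591) (42, 50.9272)]  |A|=367.1731
6. ⊥bis P5·P4 via (22.66,64.48): [(24.917, 55.624) (17.1288, 50.7857) (5.0861, 37.3662) (42, 43.2591) (42, 50.9272)]  |A|=367.1731
7. ⊥bis P5·P6 via (21.465,39.595): [(24.917, 55.624) (17.1288, 50.7857) (15.5314, 49.0057) (21.2439, 39.9456) (42, 43.2591) (42, 50.9272)]  |A|=286.6102
8. ⊥bis P5·P7 via (26.175,60.5): [(24.917, 55.624) (17.1288, 50.7857) (15.5314, 49.0057) (21.2439, 39.9456) (42, 43.2591) (42, 50.9272)]  |A|=286.6102
9. canonical 6-gon: [(24.917, 55.624) (17.1288, 50.7857) (15.5314, 49.0057) (21.2439, 39.9456) (42, 43.2591) (42, 50.9272)]
10. shoelace: 286.6102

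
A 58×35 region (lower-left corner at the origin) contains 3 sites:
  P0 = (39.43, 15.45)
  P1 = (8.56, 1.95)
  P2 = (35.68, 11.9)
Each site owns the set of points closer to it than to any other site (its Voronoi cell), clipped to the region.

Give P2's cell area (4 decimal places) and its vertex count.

Area of P2's cell: 549.2844 (4 vertices)

1. box [0,58]×[0,35]: [(0, 0) (58, 0) (58, 35) (0, 35)]
2. ⊥bis P2·P0 via (37.555,13.675): [(0, 0) (50.5007, 0) (17.3673, 35) (0, 35)]  |A|=1187.69
3. ⊥bis P2·P1 via (22.12,6.925): [(24.6607, 0) (50.5007, 0) (17.3673, 35) (11.8196, 35)]  |A|=549.2844
4. canonical 4-gon: [(24.6607, 0) (50.5007, 0) (17.3673, 35) (11.8196, 35)]
5. shoelace: 549.2844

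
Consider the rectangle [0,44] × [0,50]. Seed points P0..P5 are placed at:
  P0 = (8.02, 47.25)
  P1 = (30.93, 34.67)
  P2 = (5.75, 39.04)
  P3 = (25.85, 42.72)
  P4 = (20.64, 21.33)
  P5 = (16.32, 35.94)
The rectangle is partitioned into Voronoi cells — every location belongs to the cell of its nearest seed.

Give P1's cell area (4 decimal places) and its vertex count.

Area of P1's cell: 415.0848 (4 vertices)

1. box [0,44]×[0,50]: [(0, 0) (44, 0) (44, 50) (0, 50)]
2. ⊥bis P1·P0 via (19.475,40.96): [(0, 5.4932) (0, 0) (44, 0) (44, 50) (24.4389, 50)]  |A|=1656.1512
3. ⊥bis P1·P2 via (18.34,36.855): [(18.8571, 39.8348) (11.9438, 0) (44, 0) (44, 50) (24.4389, 50)]  |A|=1366.4687
4. ⊥bis P1·P3 via (28.39,38.695): [(17.4626, 31.7992) (11.9438, 0) (44, 0) (44, 48.5458)]  |A|=1153.8208
5. ⊥bis P1·P4 via (25.785,28): [(19.3311, 32.9783) (44, 13.9496) (44, 48.5458)]  |A|=426.7251
6. ⊥bis P1·P5 via (23.625,35.305): [(23.6602, 35.7102) (23.1656, 30.0205) (44, 13.9496) (44, 48.5458)]  |A|=415.0848
7. canonical 4-gon: [(23.6602, 35.7102) (23.1656, 30.0205) (44, 13.9496) (44, 48.5458)]
8. shoelace: 415.0848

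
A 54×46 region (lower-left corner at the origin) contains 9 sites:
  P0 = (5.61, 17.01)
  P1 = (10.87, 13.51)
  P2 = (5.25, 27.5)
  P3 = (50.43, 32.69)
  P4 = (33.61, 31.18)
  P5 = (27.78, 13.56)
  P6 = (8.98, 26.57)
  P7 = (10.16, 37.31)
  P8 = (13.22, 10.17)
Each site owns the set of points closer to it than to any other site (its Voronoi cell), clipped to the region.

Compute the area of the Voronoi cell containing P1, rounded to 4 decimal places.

1. box [0,54]×[0,46]: [(0, 0) (54, 0) (54, 46) (0, 46)]
2. ⊥bis P1·P0 via (8.24,15.26): [(0, 2.8765) (0, 0) (54, 0) (54, 46) (28.6944, 46)]  |A|=1865.2985
3. ⊥bis P1·P2 via (8.06,20.505): [(13.0689, 22.5172) (0, 2.8765) (0, 0) (54, 0) (54, 38.9598)]  |A|=1424.0931
4. ⊥bis P1·P3 via (30.65,23.1): [(28.0205, 28.5235) (13.0689, 22.5172) (0, 2.8765) (0, 0) (41.8496, 0)]  |A|=744.7304
5. ⊥bis P1·P4 via (22.24,22.345): [(19.9563, 25.2839) (13.0689, 22.5172) (0, 2.8765) (0, 0) (39.6031, 0)]  |A|=578.9198
6. ⊥bis P1·P5 via (19.325,13.535): [(19.2911, 25.0167) (13.0689, 22.5172) (0, 2.8765) (0, 0) (19.365, 0)]  |A|=314.7398
7. ⊥bis P1·P6 via (9.925,20.04): [(19.3018, 21.397) (11.58, 20.2795) (0, 2.8765) (0, 0) (19.365, 0)]  |A|=295.6579
8. ⊥bis P1·P7 via (10.515,25.41): [(19.3018, 21.397) (11.58, 20.2795) (0, 2.8765) (0, 0) (19.365, 0)]  |A|=295.6579
9. ⊥bis P1·P8 via (12.045,11.84): [(19.3149, 16.955) (19.3018, 21.397) (11.58, 20.2795) (0.6115, 3.7955)]  |A|=99.1405
10. canonical 4-gon: [(19.3149, 16.955) (19.3018, 21.397) (11.58, 20.2795) (0.6115, 3.7955)]
11. shoelace: 99.1405

Area of P1's cell: 99.1405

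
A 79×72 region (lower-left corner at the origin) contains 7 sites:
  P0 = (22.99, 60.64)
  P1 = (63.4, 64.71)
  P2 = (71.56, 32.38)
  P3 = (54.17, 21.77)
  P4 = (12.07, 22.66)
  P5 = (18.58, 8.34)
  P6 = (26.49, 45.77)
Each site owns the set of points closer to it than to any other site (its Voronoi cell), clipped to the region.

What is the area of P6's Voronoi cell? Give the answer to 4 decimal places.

1. box [0,79]×[0,72]: [(0, 0) (79, 0) (79, 72) (0, 72)]
2. ⊥bis P6·P0 via (24.74,53.205): [(0, 47.3819) (0, 0) (79, 0) (79, 65.9764)]  |A|=4477.6496
3. ⊥bis P6·P1 via (44.945,55.24): [(43.6993, 57.6675) (0, 47.3819) (0, 0) (73.2909, 0)]  |A|=3148.5292
4. ⊥bis P6·P2 via (49.025,39.075): [(50.5705, 44.2771) (43.6993, 57.6675) (0, 47.3819) (0, 0) (37.4161, 0)]  |A|=2354.3137
5. ⊥bis P6·P3 via (40.33,33.77): [(50.1503, 45.096) (43.6993, 57.6675) (0, 47.3819) (0, 0) (11.0497, 0)]  |A|=1745.1132
6. ⊥bis P6·P4 via (19.28,34.215): [(33.1902, 25.5354) (50.1503, 45.096) (43.6993, 57.6675) (0, 47.3819) (0, 46.2452)]  |A|=836.591
7. ⊥bis P6·P5 via (22.535,27.055): [(33.1902, 25.5354) (50.1503, 45.096) (43.6993, 57.6675) (0, 47.3819) (0, 46.2452)]  |A|=836.591
8. canonical 5-gon: [(33.1902, 25.5354) (50.1503, 45.096) (43.6993, 57.6675) (0, 47.3819) (0, 46.2452)]
9. shoelace: 836.591

Area of P6's cell: 836.5910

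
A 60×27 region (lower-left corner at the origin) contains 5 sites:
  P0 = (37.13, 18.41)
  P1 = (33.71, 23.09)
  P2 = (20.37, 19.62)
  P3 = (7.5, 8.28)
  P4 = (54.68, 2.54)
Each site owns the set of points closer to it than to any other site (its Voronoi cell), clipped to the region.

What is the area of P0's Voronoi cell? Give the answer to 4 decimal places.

1. box [0,60]×[0,27]: [(0, 0) (60, 0) (60, 27) (0, 27)]
2. ⊥bis P0·P1 via (35.42,20.75): [(7.0253, 0) (60, 0) (60, 27) (43.9726, 27)]  |A|=931.5284
3. ⊥bis P0·P2 via (28.75,19.015): [(28.5107, 15.7009) (27.3772, 0) (60, 0) (60, 27) (43.9726, 27)]  |A|=771.7563
4. ⊥bis P0·P3 via (22.315,13.345): [(28.5107, 15.7009) (27.3772, 0) (60, 0) (60, 27) (43.9726, 27)]  |A|=771.7563
5. ⊥bis P0·P4 via (45.905,10.475): [(28.5107, 15.7009) (27.3772, 0) (36.4327, 0) (60, 26.0621) (60, 27) (43.9726, 27)]  |A|=464.6501
6. canonical 6-gon: [(28.5107, 15.7009) (27.3772, 0) (36.4327, 0) (60, 26.0621) (60, 27) (43.9726, 27)]
7. shoelace: 464.6501

Area of P0's cell: 464.6501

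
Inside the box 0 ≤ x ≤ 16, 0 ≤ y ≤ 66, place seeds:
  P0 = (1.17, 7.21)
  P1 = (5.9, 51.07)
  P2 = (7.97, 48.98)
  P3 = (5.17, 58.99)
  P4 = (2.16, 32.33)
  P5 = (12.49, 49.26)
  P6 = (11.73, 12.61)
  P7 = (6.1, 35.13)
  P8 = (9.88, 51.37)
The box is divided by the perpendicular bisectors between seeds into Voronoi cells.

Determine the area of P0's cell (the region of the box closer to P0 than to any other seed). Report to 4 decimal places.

Area of P0's cell: 127.8225

1. box [0,16]×[0,66]: [(0, 0) (16, 0) (16, 66) (0, 66)]
2. ⊥bis P0·P1 via (3.535,29.14): [(0, 29.5212) (0, 0) (16, 0) (16, 27.7957)]  |A|=458.5357
3. ⊥bis P0·P2 via (4.57,28.095): [(0, 28.839) (0, 0) (16, 0) (16, 26.2342)]  |A|=440.5857
4. ⊥bis P0·P3 via (3.17,33.1): [(0, 28.839) (0, 0) (16, 0) (16, 26.2342)]  |A|=440.5857
5. ⊥bis P0·P4 via (1.665,19.77): [(0, 19.8356) (0, 0) (16, 0) (16, 19.205)]  |A|=312.3253
6. ⊥bis P0·P5 via (6.83,28.235): [(0, 19.8356) (0, 0) (16, 0) (16, 19.205)]  |A|=312.3253
7. ⊥bis P0·P6 via (6.45,9.91): [(1.4027, 19.7803) (0, 19.8356) (0, 0) (11.5176, 0)]  |A|=127.8225
8. ⊥bis P0·P7 via (3.635,21.17): [(1.4027, 19.7803) (0, 19.8356) (0, 0) (11.5176, 0)]  |A|=127.8225
9. ⊥bis P0·P8 via (5.525,29.29): [(1.4027, 19.7803) (0, 19.8356) (0, 0) (11.5176, 0)]  |A|=127.8225
10. canonical 4-gon: [(1.4027, 19.7803) (0, 19.8356) (0, 0) (11.5176, 0)]
11. shoelace: 127.8225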